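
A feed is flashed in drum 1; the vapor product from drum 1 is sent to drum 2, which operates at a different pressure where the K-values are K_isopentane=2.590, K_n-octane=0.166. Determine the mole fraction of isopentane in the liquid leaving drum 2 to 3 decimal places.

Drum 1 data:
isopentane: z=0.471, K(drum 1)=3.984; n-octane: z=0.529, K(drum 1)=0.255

Drum 1:
Let ψ₁ = V/F and solve Σ zᵢ(Kᵢ−1)/(1+ψ₁(Kᵢ−1)) = 0.
g(0) = ΣzᵢKᵢ − 1 = 1.011 and g(1) = 1 − Σzᵢ/Kᵢ = -1.193, so a root lies in (0, 1).
Newton–Raphson from ψ₁ = 0.6:
  ψ₁ = 0.600: g = -0.2090, g' = -1.499 → ψ₁ = 0.461
  ψ₁ = 0.461: g = -0.0080, g' = -1.424 → ψ₁ = 0.455
Converged at ψ₁ = 0.455.
Drum-1 compositions:
  isopentane: x = 0.200, y = 0.796
  n-octane: x = 0.800, y = 0.204
Drum-2 feed = drum-1 vapor: z₂ = (0.7959, 0.2041).
Drum 2:
Newton–Raphson from ψ₂ = 0.31:
  ψ₂ = 0.310: g = 0.6182, g' = -1.161 → ψ₂ = 0.842
  ψ₂ = 0.842: g = -0.0313, g' = -1.972 → ψ₂ = 0.827
  ψ₂ = 0.827: g = -0.0010, g' = -1.847 → ψ₂ = 0.826
Converged at ψ₂ = 0.826.
  isopentane: x = 0.344, y = 0.891
  n-octane: x = 0.656, y = 0.109

x_isopentane (drum 2) = 0.344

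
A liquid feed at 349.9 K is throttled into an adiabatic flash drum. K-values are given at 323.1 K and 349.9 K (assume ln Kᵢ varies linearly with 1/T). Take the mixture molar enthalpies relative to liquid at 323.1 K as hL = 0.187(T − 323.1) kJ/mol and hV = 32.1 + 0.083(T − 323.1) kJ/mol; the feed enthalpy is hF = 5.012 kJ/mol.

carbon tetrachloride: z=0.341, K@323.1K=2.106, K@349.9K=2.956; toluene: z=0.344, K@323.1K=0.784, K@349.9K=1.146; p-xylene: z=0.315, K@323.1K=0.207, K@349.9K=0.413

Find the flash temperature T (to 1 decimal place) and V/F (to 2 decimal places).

Adiabatic flash: solve Rachford–Rice at each trial T, then check hF = ψ·hV(T) + (1−ψ)·hL(T).
  T = 323.1 K: K = (2.106, 0.784, 0.207), RR gives ψ = 0.087, H_out = 2.793 kJ/mol
  T = 349.9 K: K = (2.956, 1.146, 0.413), RR gives ψ = 0.724, H_out = 26.230 kJ/mol
  T = 336.5 K: K = (2.512, 0.955, 0.296), RR gives ψ = 0.395, H_out = 14.642 kJ/mol
  T = 329.8 K: K = (2.304, 0.867, 0.249), RR gives ψ = 0.244, H_out = 8.930 kJ/mol
  T = 326.5 K: K = (2.205, 0.826, 0.227), RR gives ψ = 0.168, H_out = 5.985 kJ/mol
  T = 324.8 K: K = (2.155, 0.805, 0.217), RR gives ψ = 0.128, H_out = 4.413 kJ/mol
Linear interpolation between T = 324.8 (H_out = 4.413) and T = 326.5 (H_out = 5.985) on hF = 5.012 gives T ≈ 325.4 K, at which ψ = 0.14.

T = 325.4 K, V/F = 0.14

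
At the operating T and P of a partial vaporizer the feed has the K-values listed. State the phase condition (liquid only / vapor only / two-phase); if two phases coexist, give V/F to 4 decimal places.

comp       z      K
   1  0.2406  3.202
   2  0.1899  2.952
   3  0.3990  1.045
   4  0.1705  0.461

ΣzᵢKᵢ = 1.8265; Σzᵢ/Kᵢ = 0.8911.
Since Σzᵢ/Kᵢ < 1 the mixture is above its dew point — single vapor phase.

vapor only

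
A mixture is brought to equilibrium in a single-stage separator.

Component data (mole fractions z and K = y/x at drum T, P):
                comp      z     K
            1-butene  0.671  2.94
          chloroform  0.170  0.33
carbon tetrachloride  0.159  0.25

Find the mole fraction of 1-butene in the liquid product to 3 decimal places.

x_1-butene = 0.268

Material balance + equilibrium reduce to Σ zᵢ(Kᵢ−1)/(1+ψ(Kᵢ−1)) = 0.
Check two-phase: ΣzᵢKᵢ = 2.069 > 1 and Σzᵢ/Kᵢ = 1.379 > 1, so g(0) = 1.069 > 0 and g(1) = -0.379 < 0.
Newton iteration, ψ⁰ = 0.5:
  ψ = 0.500: g = 0.2987, g' = -1.052 → ψ = 0.784
  ψ = 0.784: g = -0.0128, g' = -1.263 → ψ = 0.774
Converged at ψ = 0.774.
Compositions from xᵢ = zᵢ/(1+ψ(Kᵢ−1)), yᵢ = Kᵢxᵢ:
  1-butene: x = 0.268, y = 0.789
  chloroform: x = 0.353, y = 0.116
  carbon tetrachloride: x = 0.379, y = 0.095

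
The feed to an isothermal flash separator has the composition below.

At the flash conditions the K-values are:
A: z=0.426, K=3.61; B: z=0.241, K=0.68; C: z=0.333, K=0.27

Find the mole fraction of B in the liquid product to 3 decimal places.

Let ψ = V/F and solve Σ zᵢ(Kᵢ−1)/(1+ψ(Kᵢ−1)) = 0.
Check two-phase: ΣzᵢKᵢ = 1.792 > 1 and Σzᵢ/Kᵢ = 1.706 > 1, so g(0) = 0.792 > 0 and g(1) = -0.706 < 0.
Newton iteration, ψ⁰ = 0.5:
  ψ = 0.500: g = 0.0077, g' = -1.021 → ψ = 0.508
Converged at ψ = 0.508.
Compositions from xᵢ = zᵢ/(1+ψ(Kᵢ−1)), yᵢ = Kᵢxᵢ:
  A: x = 0.183, y = 0.662
  B: x = 0.288, y = 0.196
  C: x = 0.529, y = 0.143

x_B = 0.288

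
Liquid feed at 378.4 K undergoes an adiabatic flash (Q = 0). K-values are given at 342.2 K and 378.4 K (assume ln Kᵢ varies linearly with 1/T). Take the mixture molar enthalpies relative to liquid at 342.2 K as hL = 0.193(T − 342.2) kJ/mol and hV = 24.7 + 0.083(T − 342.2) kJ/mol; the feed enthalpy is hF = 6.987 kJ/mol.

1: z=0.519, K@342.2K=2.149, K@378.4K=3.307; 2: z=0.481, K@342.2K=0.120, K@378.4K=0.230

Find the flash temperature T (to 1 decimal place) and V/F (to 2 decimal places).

T = 348.6 K, V/F = 0.24

Adiabatic flash: solve Rachford–Rice at each trial T, then check hF = ψ·hV(T) + (1−ψ)·hL(T).
  T = 342.2 K: K = (2.149, 0.120), RR gives ψ = 0.171, H_out = 4.227 kJ/mol
  T = 378.4 K: K = (3.307, 0.230), RR gives ψ = 0.466, H_out = 16.631 kJ/mol
  T = 360.3 K: K = (2.695, 0.169), RR gives ψ = 0.341, H_out = 11.229 kJ/mol
  T = 351.2 K: K = (2.412, 0.143), RR gives ψ = 0.265, H_out = 8.017 kJ/mol
  T = 346.7 K: K = (2.278, 0.131), RR gives ψ = 0.221, H_out = 6.219 kJ/mol
  T = 348.9 K: K = (2.343, 0.137), RR gives ψ = 0.243, H_out = 7.119 kJ/mol
Linear interpolation between T = 346.7 (H_out = 6.219) and T = 348.9 (H_out = 7.119) on hF = 6.987 gives T ≈ 348.6 K, at which ψ = 0.24.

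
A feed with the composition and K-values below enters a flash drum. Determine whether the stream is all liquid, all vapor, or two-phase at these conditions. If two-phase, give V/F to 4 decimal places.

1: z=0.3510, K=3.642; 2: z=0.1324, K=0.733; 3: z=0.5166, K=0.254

two-phase, V/F = 0.2860

ΣzᵢKᵢ = 1.5066; Σzᵢ/Kᵢ = 2.3109.
Both exceed 1, so a two-phase solution exists.
Newton iteration, ψ⁰ = 0.5:
  ψ = 0.5000: g = -0.25590, g' = -1.1987 → ψ = 0.2865
  ψ = 0.2865: g = -0.00062, g' = -1.2698 → ψ = 0.2860
Converged at ψ = 0.2860.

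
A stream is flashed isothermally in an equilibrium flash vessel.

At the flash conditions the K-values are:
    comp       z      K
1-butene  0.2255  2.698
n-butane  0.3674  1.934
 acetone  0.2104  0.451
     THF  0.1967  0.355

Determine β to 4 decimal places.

Newton iteration, β⁰ = 0.5:
  β = 0.5000: g = 0.09452, g' = -0.6379 → β = 0.6482
  β = 0.6482: g = -0.00132, g' = -0.6662 → β = 0.6462
Converged at β = 0.6462.

β = 0.6462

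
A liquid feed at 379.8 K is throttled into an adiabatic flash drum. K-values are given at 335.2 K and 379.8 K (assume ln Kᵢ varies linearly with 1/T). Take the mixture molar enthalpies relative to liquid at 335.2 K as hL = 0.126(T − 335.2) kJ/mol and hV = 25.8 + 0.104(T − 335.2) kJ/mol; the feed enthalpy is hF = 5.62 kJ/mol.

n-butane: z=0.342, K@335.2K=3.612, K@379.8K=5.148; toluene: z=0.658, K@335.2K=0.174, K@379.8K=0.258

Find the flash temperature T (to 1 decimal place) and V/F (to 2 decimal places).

Adiabatic flash: solve Rachford–Rice at each trial T, then check hF = ψ·hV(T) + (1−ψ)·hL(T).
  T = 335.2 K: K = (3.612, 0.174), RR gives ψ = 0.162, H_out = 4.183 kJ/mol
  T = 379.8 K: K = (5.148, 0.258), RR gives ψ = 0.302, H_out = 13.122 kJ/mol
  T = 357.5 K: K = (4.360, 0.214), RR gives ψ = 0.240, H_out = 8.873 kJ/mol
  T = 346.4 K: K = (3.982, 0.194), RR gives ψ = 0.204, H_out = 6.615 kJ/mol
  T = 340.8 K: K = (3.796, 0.184), RR gives ψ = 0.184, H_out = 5.422 kJ/mol
  T = 343.6 K: K = (3.889, 0.189), RR gives ψ = 0.194, H_out = 6.024 kJ/mol
  T = 342.2 K: K = (3.842, 0.186), RR gives ψ = 0.189, H_out = 5.724 kJ/mol
Linear interpolation between T = 340.8 (H_out = 5.422) and T = 342.2 (H_out = 5.724) on hF = 5.62 gives T ≈ 341.7 K, at which ψ = 0.19.

T = 341.7 K, V/F = 0.19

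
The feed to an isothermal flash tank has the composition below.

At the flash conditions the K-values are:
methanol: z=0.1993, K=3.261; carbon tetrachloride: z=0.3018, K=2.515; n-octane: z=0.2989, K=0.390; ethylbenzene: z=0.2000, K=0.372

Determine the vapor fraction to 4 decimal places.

ψ = 0.5310

Rachford–Rice: g(ψ) = Σ zᵢ(Kᵢ−1)/(1+ψ(Kᵢ−1)) = 0.
Check two-phase: ΣzᵢKᵢ = 1.5999 > 1 and Σzᵢ/Kᵢ = 1.4852 > 1, so g(0) = 0.5999 > 0 and g(1) = -0.4852 < 0.
Newton iteration, ψ⁰ = 0.36:
  ψ = 0.3600: g = 0.14835, g' = -0.9140 → ψ = 0.5223
  ψ = 0.5223: g = 0.00737, g' = -0.8443 → ψ = 0.5310
Converged at ψ = 0.5310.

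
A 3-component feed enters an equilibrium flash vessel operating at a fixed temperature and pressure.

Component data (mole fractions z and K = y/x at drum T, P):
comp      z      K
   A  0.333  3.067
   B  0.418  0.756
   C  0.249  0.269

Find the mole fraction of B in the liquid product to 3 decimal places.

x_B = 0.464

Let ψ = V/F and solve Σ zᵢ(Kᵢ−1)/(1+ψ(Kᵢ−1)) = 0.
g(0) = ΣzᵢKᵢ − 1 = 0.404 and g(1) = 1 − Σzᵢ/Kᵢ = -0.587, so a root lies in (0, 1).
Newton iteration, ψ⁰ = 0.37:
  ψ = 0.370: g = 0.0284, g' = -0.737 → ψ = 0.409
Converged at ψ = 0.409.
Compositions from xᵢ = zᵢ/(1+ψ(Kᵢ−1)), yᵢ = Kᵢxᵢ:
  A: x = 0.180, y = 0.553
  B: x = 0.464, y = 0.351
  C: x = 0.355, y = 0.096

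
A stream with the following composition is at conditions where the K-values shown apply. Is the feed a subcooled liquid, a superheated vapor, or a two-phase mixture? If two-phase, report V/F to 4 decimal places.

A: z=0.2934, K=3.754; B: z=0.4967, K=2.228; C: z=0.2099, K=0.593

superheated vapor

ΣzᵢKᵢ = 2.3325; Σzᵢ/Kᵢ = 0.6551.
Since Σzᵢ/Kᵢ < 1 the mixture is above its dew point — single vapor phase.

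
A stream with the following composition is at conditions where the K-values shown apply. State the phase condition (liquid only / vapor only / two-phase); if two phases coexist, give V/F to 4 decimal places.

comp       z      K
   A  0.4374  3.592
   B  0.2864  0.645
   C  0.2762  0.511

ΣzᵢKᵢ = 1.8970; Σzᵢ/Kᵢ = 1.1063.
Both exceed 1, so a two-phase solution exists.
Material balance + equilibrium reduce to Σ zᵢ(Kᵢ−1)/(1+ψ(Kᵢ−1)) = 0.
Iterate (Newton) starting at ψ = 0.31:
  ψ = 0.3100: g = 0.35519, g' = -1.0408 → ψ = 0.6513
  ψ = 0.6513: g = 0.09134, g' = -0.6099 → ψ = 0.8010
  ψ = 0.8010: g = 0.00444, g' = -0.5595 → ψ = 0.8090
Converged at ψ = 0.8090.

two-phase, V/F = 0.8090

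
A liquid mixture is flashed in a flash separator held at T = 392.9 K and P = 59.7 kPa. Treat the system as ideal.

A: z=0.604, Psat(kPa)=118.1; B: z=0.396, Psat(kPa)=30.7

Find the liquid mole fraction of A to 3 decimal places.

Raoult's law: Kᵢ = Pᵢˢᵃᵗ/P = Pᵢˢᵃᵗ/59.7.
  K_A = 118.1/59.7 = 1.97822, K_B = 30.7/59.7 = 0.51424
Binary case is linear: z₁(K₁−1)(1+ψ(K₂−1)) + z₂(K₂−1)(1+ψ(K₁−1)) = 0
⇒ ψ = [z₁(K₁−1)+z₂(K₂−1)] / [−(K₁−1)(K₂−1)] = 0.3985/0.4752 = 0.839
Compositions from xᵢ = zᵢ/(1+ψ(Kᵢ−1)), yᵢ = Kᵢxᵢ:
  A: x = 0.332, y = 0.656
  B: x = 0.668, y = 0.344

x_A = 0.332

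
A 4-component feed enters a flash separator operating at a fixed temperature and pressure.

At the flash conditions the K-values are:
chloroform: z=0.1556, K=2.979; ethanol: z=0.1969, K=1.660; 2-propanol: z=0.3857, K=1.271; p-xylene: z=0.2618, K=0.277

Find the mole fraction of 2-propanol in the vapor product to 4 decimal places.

Newton iteration, ψ⁰ = 0.5:
  ψ = 0.5000: g = 0.04809, g' = -0.5601 → ψ = 0.5859
  ψ = 0.5859: g = -0.00186, g' = -0.6083 → ψ = 0.5828
Converged at ψ = 0.5828.
Compositions from xᵢ = zᵢ/(1+ψ(Kᵢ−1)), yᵢ = Kᵢxᵢ:
  chloroform: x = 0.0723, y = 0.2153
  ethanol: x = 0.1422, y = 0.2361
  2-propanol: x = 0.3331, y = 0.4234
  p-xylene: x = 0.4524, y = 0.1253

y_2-propanol = 0.4234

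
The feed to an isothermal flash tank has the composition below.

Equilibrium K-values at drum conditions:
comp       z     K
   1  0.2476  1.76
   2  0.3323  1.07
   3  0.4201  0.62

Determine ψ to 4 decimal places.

Let ψ = V/F and solve Σ zᵢ(Kᵢ−1)/(1+ψ(Kᵢ−1)) = 0.
g(0) = ΣzᵢKᵢ − 1 = 0.0518 and g(1) = 1 − Σzᵢ/Kᵢ = -0.1288, so a root lies in (0, 1).
Newton–Raphson from ψ = 0.5:
  ψ = 0.5000: g = -0.03825, g' = -0.1691 → ψ = 0.2738
  ψ = 0.2738: g = 0.00042, g' = -0.1751 → ψ = 0.2761
Converged at ψ = 0.2761.

ψ = 0.2761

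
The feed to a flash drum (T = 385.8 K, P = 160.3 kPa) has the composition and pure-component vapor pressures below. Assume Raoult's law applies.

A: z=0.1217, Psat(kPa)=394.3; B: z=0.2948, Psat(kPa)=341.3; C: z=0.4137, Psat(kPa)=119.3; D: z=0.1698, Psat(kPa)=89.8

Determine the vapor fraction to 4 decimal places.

Raoult's law: Kᵢ = Pᵢˢᵃᵗ/P = Pᵢˢᵃᵗ/160.3.
  K_A = 394.3/160.3 = 2.459763, K_B = 341.3/160.3 = 2.129133, K_C = 119.3/160.3 = 0.744230, K_D = 89.8/160.3 = 0.560200
Newton iteration, ψ⁰ = 0.5:
  ψ = 0.5000: g = 0.09839, g' = -0.3298 → ψ = 0.7984
  ψ = 0.7984: g = 0.00904, g' = -0.2800 → ψ = 0.8307
  ψ = 0.8307: g = 0.00003, g' = -0.2782 → ψ = 0.8308
Converged at ψ = 0.8308.

ψ = 0.8308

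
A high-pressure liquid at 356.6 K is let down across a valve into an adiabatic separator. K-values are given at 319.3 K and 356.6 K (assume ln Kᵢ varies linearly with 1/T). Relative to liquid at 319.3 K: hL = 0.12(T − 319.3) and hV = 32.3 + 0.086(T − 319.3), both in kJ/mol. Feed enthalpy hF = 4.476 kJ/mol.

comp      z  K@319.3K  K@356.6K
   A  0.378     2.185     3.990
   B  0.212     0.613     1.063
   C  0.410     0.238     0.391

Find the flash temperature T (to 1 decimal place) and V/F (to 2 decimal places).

T = 322.1 K, V/F = 0.13

Adiabatic flash: solve Rachford–Rice at each trial T, then check hF = ψ·hV(T) + (1−ψ)·hL(T).
  T = 319.3 K: K = (2.185, 0.613, 0.238), RR gives ψ = 0.069, H_out = 2.230 kJ/mol
  T = 356.6 K: K = (3.990, 1.063, 0.391), RR gives ψ = 0.630, H_out = 24.013 kJ/mol
  T = 338.0 K: K = (3.005, 0.820, 0.309), RR gives ψ = 0.386, H_out = 14.474 kJ/mol
  T = 328.6 K: K = (2.572, 0.711, 0.272), RR gives ψ = 0.245, H_out = 8.950 kJ/mol
  T = 324.0 K: K = (2.375, 0.662, 0.255), RR gives ψ = 0.164, H_out = 5.845 kJ/mol
  T = 321.6 K: K = (2.277, 0.637, 0.246), RR gives ψ = 0.118, H_out = 4.066 kJ/mol
  T = 322.8 K: K = (2.326, 0.649, 0.251), RR gives ψ = 0.141, H_out = 4.972 kJ/mol
Linear interpolation between T = 321.6 (H_out = 4.066) and T = 322.8 (H_out = 4.972) on hF = 4.476 gives T ≈ 322.1 K, at which ψ = 0.13.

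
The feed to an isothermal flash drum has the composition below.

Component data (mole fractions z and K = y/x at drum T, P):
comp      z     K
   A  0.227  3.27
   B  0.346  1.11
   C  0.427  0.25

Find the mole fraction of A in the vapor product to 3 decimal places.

y_A = 0.497

Material balance + equilibrium reduce to Σ zᵢ(Kᵢ−1)/(1+V/F(Kᵢ−1)) = 0.
g(0) = ΣzᵢKᵢ − 1 = 0.233 and g(1) = 1 − Σzᵢ/Kᵢ = -1.089, so a root lies in (0, 1).
Newton–Raphson from V/F = 0.42:
  V/F = 0.420: g = -0.1673, g' = -0.822 → V/F = 0.216
  V/F = 0.216: g = 0.0004, g' = -0.872 → V/F = 0.217
Converged at V/F = 0.217.
Compositions from xᵢ = zᵢ/(1+V/F(Kᵢ−1)), yᵢ = Kᵢxᵢ:
  A: x = 0.152, y = 0.497
  B: x = 0.338, y = 0.375
  C: x = 0.510, y = 0.127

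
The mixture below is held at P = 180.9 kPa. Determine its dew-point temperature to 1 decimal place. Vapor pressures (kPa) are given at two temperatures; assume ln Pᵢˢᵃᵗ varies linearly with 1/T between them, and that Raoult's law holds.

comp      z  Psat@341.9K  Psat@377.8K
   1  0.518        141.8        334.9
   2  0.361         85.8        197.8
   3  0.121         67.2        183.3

T = 364.0 K

Dew-point temperature: Σzᵢ·P/Pᵢˢᵃᵗ(T) = 1. Interpolate ln Pᵢˢᵃᵗ = aᵢ + bᵢ/T.
  T = 341.9 K: ΣzᵢP/Pᵢˢᵃᵗ = 1.7477
  T = 377.8 K: ΣzᵢP/Pᵢˢᵃᵗ = 0.7294
  T = 359.9 K: ΣzᵢP/Pᵢˢᵃᵗ = 1.1028
  T = 368.9 K: ΣzᵢP/Pᵢˢᵃᵗ = 0.8913
  T = 364.4 K: ΣzᵢP/Pᵢˢᵃᵗ = 0.9901
  T = 362.1 K: ΣzᵢP/Pᵢˢᵃᵗ = 1.0459
Interpolating between 362.1 K and 364.4 K gives T ≈ 364.0 K.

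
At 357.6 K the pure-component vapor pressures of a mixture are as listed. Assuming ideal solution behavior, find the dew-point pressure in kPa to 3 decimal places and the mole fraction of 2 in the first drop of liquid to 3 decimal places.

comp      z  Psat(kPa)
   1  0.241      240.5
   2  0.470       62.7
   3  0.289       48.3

Pdew = 69.053 kPa, x_2 = 0.518

At the dew point ψ → 1, so Σzᵢ/Kᵢ = 1 with Kᵢ = Pᵢˢᵃᵗ/P ⇒ 1/P = Σzᵢ/Pᵢˢᵃᵗ.
1/P = 0.241/240.5 + 0.470/62.7 + 0.289/48.3 = 0.014482 ⇒ P = 69.053 kPa
xᵢ = zᵢP/Pᵢˢᵃᵗ ⇒ x_2 = 0.470·69.053/62.7 = 0.518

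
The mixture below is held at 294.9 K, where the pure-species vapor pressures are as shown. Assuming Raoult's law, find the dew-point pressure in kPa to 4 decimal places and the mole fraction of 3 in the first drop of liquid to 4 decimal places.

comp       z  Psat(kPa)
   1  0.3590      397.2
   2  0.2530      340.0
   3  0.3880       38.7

At the dew point ψ → 1, so Σzᵢ/Kᵢ = 1 with Kᵢ = Pᵢˢᵃᵗ/P ⇒ 1/P = Σzᵢ/Pᵢˢᵃᵗ.
1/P = 0.3590/397.2 + 0.2530/340.0 + 0.3880/38.7 = 0.0116738 ⇒ P = 85.6620 kPa
xᵢ = zᵢP/Pᵢˢᵃᵗ ⇒ x_3 = 0.3880·85.6620/38.7 = 0.8588

Pdew = 85.6620 kPa, x_3 = 0.8588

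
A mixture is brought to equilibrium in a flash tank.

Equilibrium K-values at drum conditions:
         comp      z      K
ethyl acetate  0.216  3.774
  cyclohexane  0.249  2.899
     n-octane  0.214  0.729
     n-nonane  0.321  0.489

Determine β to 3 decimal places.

β = 0.839

Let β = V/F and solve Σ zᵢ(Kᵢ−1)/(1+β(Kᵢ−1)) = 0.
g(0) = ΣzᵢKᵢ − 1 = 0.850 and g(1) = 1 − Σzᵢ/Kᵢ = -0.093, so a root lies in (0, 1).
Newton–Raphson from β = 0.5:
  β = 0.500: g = 0.2062, g' = -0.700 → β = 0.794
  β = 0.794: g = 0.0255, g' = -0.568 → β = 0.839
Converged at β = 0.839.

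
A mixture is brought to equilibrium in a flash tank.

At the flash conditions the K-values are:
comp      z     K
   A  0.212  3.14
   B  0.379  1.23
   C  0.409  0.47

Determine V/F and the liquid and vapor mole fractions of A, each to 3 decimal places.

V/F = 0.505, x_A = 0.102, y_A = 0.320

Material balance + equilibrium reduce to Σ zᵢ(Kᵢ−1)/(1+V/F(Kᵢ−1)) = 0.
g(0) = ΣzᵢKᵢ − 1 = 0.324 and g(1) = 1 − Σzᵢ/Kᵢ = -0.246, so a root lies in (0, 1).
Newton iteration, V/F⁰ = 0.36:
  V/F = 0.360: g = 0.0689, g' = -0.502 → V/F = 0.497
  V/F = 0.497: g = 0.0037, g' = -0.456 → V/F = 0.505
Converged at V/F = 0.505.
Compositions from xᵢ = zᵢ/(1+V/F(Kᵢ−1)), yᵢ = Kᵢxᵢ:
  A: x = 0.102, y = 0.320
  B: x = 0.340, y = 0.418
  C: x = 0.559, y = 0.263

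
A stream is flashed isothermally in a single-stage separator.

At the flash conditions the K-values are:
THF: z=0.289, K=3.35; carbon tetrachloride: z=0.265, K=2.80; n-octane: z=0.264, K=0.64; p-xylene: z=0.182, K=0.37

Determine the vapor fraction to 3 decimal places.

Let ψ = V/F and solve Σ zᵢ(Kᵢ−1)/(1+ψ(Kᵢ−1)) = 0.
Check two-phase: ΣzᵢKᵢ = 1.946 > 1 and Σzᵢ/Kᵢ = 1.085 > 1, so g(0) = 0.946 > 0 and g(1) = -0.085 < 0.
Newton–Raphson from ψ = 0.5:
  ψ = 0.500: g = 0.2800, g' = -0.780 → ψ = 0.859
  ψ = 0.859: g = 0.0249, g' = -0.722 → ψ = 0.893
Converged at ψ = 0.893.

ψ = 0.893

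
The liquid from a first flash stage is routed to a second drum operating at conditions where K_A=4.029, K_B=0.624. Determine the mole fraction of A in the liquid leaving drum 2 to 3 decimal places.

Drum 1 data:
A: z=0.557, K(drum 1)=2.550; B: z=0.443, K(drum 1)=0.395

x_A (drum 2) = 0.110

Drum 1:
Binary case is linear: z₁(K₁−1)(1+ψ₁(K₂−1)) + z₂(K₂−1)(1+ψ₁(K₁−1)) = 0
⇒ ψ₁ = [z₁(K₁−1)+z₂(K₂−1)] / [−(K₁−1)(K₂−1)] = 0.5953/0.9377 = 0.635
Drum-1 compositions:
  A: x = 0.281, y = 0.716
  B: x = 0.719, y = 0.284
Drum-2 feed = drum-1 liquid: z₂ = (0.2807, 0.7193).
Drum 2:
Iterate (Newton) starting at ψ₂ = 0.5:
  ψ₂ = 0.500: g = 0.0051, g' = -0.562 → ψ₂ = 0.509
Converged at ψ₂ = 0.509.
  A: x = 0.110, y = 0.445
  B: x = 0.890, y = 0.555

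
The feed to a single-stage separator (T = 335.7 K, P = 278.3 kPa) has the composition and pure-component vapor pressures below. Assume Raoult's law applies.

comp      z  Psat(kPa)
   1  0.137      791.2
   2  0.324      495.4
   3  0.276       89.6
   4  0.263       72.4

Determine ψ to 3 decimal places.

ψ = 0.146

Raoult's law: Kᵢ = Pᵢˢᵃᵗ/P = Pᵢˢᵃᵗ/278.3.
  K_1 = 791.2/278.3 = 2.84298, K_2 = 495.4/278.3 = 1.78009, K_3 = 89.6/278.3 = 0.32195, K_4 = 72.4/278.3 = 0.26015
Let ψ = V/F and solve Σ zᵢ(Kᵢ−1)/(1+ψ(Kᵢ−1)) = 0.
Feasibility: ΣzᵢKᵢ = 1.124, Σzᵢ/Kᵢ = 2.098 — both > 1, two phases present.
Newton–Raphson from ψ = 0.48:
  ψ = 0.480: g = -0.2613, g' = -0.860 → ψ = 0.176
  ψ = 0.176: g = -0.0236, g' = -0.772 → ψ = 0.146
Converged at ψ = 0.146.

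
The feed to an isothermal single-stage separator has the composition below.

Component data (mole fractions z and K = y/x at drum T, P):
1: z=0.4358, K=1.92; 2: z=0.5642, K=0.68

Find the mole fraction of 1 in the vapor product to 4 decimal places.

y_1 = 0.4955

Let ψ = V/F and solve Σ zᵢ(Kᵢ−1)/(1+ψ(Kᵢ−1)) = 0.
g(0) = ΣzᵢKᵢ − 1 = 0.2204 and g(1) = 1 − Σzᵢ/Kᵢ = -0.0567, so a root lies in (0, 1).
Binary case is linear: z₁(K₁−1)(1+ψ(K₂−1)) + z₂(K₂−1)(1+ψ(K₁−1)) = 0
⇒ ψ = [z₁(K₁−1)+z₂(K₂−1)] / [−(K₁−1)(K₂−1)] = 0.22039/0.29440 = 0.7486
Compositions from xᵢ = zᵢ/(1+ψ(Kᵢ−1)), yᵢ = Kᵢxᵢ:
  1: x = 0.2581, y = 0.4955
  2: x = 0.7419, y = 0.5045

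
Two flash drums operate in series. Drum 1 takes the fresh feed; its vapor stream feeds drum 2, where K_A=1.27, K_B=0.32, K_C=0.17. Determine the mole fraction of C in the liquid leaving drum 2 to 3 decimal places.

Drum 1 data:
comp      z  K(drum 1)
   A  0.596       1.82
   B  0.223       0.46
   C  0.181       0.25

x_C (drum 2) = 0.094

Drum 1:
Iterate (Newton) starting at ψ₁ = 0.68:
  ψ₁ = 0.680: g = -0.1536, g' = -0.752 → ψ₁ = 0.476
  ψ₁ = 0.476: g = -0.0215, g' = -0.571 → ψ₁ = 0.438
  ψ₁ = 0.438: g = -0.0003, g' = -0.554 → ψ₁ = 0.437
Converged at ψ₁ = 0.437.
Drum-1 compositions:
  A: x = 0.439, y = 0.798
  B: x = 0.292, y = 0.134
  C: x = 0.269, y = 0.067
Drum-2 feed = drum-1 vapor: z₂ = (0.7984, 0.1343, 0.0673).
Drum 2:
Let ψ₂ = V/F and solve Σ zᵢ(Kᵢ−1)/(1+ψ₂(Kᵢ−1)) = 0.
Check two-phase: ΣzᵢKᵢ = 1.068 > 1 and Σzᵢ/Kᵢ = 1.444 > 1, so g(0) = 0.068 > 0 and g(1) = -0.444 < 0.
Newton–Raphson from ψ₂ = 0.55:
  ψ₂ = 0.550: g = -0.0611, g' = -0.360 → ψ₂ = 0.380
  ψ₂ = 0.380: g = -0.0094, g' = -0.260 → ψ₂ = 0.344
  ψ₂ = 0.344: g = -0.0003, g' = -0.246 → ψ₂ = 0.343
Converged at ψ₂ = 0.343.
  A: x = 0.731, y = 0.928
  B: x = 0.175, y = 0.056
  C: x = 0.094, y = 0.016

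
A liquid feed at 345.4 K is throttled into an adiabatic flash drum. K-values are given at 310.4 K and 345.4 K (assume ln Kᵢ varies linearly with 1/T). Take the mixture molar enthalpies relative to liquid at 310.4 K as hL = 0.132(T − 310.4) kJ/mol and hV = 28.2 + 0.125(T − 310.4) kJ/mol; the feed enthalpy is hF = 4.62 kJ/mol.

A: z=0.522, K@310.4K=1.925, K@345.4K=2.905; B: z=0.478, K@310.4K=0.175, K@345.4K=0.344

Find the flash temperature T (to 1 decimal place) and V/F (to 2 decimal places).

T = 312.7 K, V/F = 0.15

Adiabatic flash: solve Rachford–Rice at each trial T, then check hF = ψ·hV(T) + (1−ψ)·hL(T).
  T = 310.4 K: K = (1.925, 0.175), RR gives ψ = 0.116, H_out = 3.270 kJ/mol
  T = 345.4 K: K = (2.905, 0.344), RR gives ψ = 0.545, H_out = 19.850 kJ/mol
  T = 327.9 K: K = (2.391, 0.250), RR gives ψ = 0.352, H_out = 12.198 kJ/mol
  T = 319.1 K: K = (2.150, 0.210), RR gives ψ = 0.245, H_out = 8.047 kJ/mol
  T = 314.8 K: K = (2.037, 0.192), RR gives ψ = 0.185, H_out = 5.802 kJ/mol
  T = 312.6 K: K = (1.981, 0.183), RR gives ψ = 0.152, H_out = 4.571 kJ/mol
Linear interpolation between T = 312.6 (H_out = 4.571) and T = 314.8 (H_out = 5.802) on hF = 4.62 gives T ≈ 312.7 K, at which ψ = 0.15.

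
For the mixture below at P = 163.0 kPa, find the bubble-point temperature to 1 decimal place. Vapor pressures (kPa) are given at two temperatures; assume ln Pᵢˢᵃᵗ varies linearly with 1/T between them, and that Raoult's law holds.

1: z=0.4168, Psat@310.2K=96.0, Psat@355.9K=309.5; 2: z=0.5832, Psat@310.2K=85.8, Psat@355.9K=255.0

Bubble-point temperature: ΣzᵢPᵢˢᵃᵗ(T) = P. Interpolate ln Pᵢˢᵃᵗ = aᵢ + bᵢ/T.
  T = 310.2 K: ΣzᵢPᵢˢᵃᵗ = 90.05 kPa
  T = 355.9 K: ΣzᵢPᵢˢᵃᵗ = 277.72 kPa
  T = 333.0 K: ΣzᵢPᵢˢᵃᵗ = 164.14 kPa
  T = 321.6 K: ΣzᵢPᵢˢᵃᵗ = 122.87 kPa
  T = 327.3 K: ΣzᵢPᵢˢᵃᵗ = 142.37 kPa
  T = 330.1 K: ΣzᵢPᵢˢᵃᵗ = 152.77 kPa
Interpolating between 330.1 K and 333.0 K gives T ≈ 332.7 K.

T = 332.7 K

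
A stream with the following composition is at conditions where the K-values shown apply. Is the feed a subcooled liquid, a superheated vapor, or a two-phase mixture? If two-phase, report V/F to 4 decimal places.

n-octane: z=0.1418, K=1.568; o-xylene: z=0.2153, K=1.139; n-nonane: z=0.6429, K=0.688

ΣzᵢKᵢ = 0.9099; Σzᵢ/Kᵢ = 1.2139.
Since ΣzᵢKᵢ < 1 the mixture is below its bubble point — single liquid phase.

subcooled liquid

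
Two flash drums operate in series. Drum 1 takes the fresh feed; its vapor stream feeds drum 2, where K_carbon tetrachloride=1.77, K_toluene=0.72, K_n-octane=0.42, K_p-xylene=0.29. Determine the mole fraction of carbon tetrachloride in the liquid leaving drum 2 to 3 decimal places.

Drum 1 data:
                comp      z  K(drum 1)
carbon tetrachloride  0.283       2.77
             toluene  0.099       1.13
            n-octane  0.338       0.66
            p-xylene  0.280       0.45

Drum 1:
Newton iteration, ψ₁⁰ = 0.32:
  ψ₁ = 0.320: g = 0.0163, g' = -0.537 → ψ₁ = 0.350
  ψ₁ = 0.350: g = 0.0003, g' = -0.520 → ψ₁ = 0.351
Converged at ψ₁ = 0.351.
Drum-1 compositions:
  carbon tetrachloride: x = 0.175, y = 0.484
  toluene: x = 0.095, y = 0.107
  n-octane: x = 0.384, y = 0.253
  p-xylene: x = 0.347, y = 0.156
Drum-2 feed = drum-1 vapor: z₂ = (0.4836, 0.1070, 0.2533, 0.1561).
Drum 2:
Material balance + equilibrium reduce to Σ zᵢ(Kᵢ−1)/(1+ψ₂(Kᵢ−1)) = 0.
g(0) = ΣzᵢKᵢ − 1 = 0.085 and g(1) = 1 − Σzᵢ/Kᵢ = -0.563, so a root lies in (0, 1).
Newton iteration, ψ₂⁰ = 0.5:
  ψ₂ = 0.500: g = -0.1448, g' = -0.519 → ψ₂ = 0.221
  ψ₂ = 0.221: g = -0.0138, g' = -0.442 → ψ₂ = 0.190
Converged at ψ₂ = 0.190.
  carbon tetrachloride: x = 0.422, y = 0.747
  toluene: x = 0.113, y = 0.081
  n-octane: x = 0.285, y = 0.120
  p-xylene: x = 0.180, y = 0.052

x_carbon tetrachloride (drum 2) = 0.422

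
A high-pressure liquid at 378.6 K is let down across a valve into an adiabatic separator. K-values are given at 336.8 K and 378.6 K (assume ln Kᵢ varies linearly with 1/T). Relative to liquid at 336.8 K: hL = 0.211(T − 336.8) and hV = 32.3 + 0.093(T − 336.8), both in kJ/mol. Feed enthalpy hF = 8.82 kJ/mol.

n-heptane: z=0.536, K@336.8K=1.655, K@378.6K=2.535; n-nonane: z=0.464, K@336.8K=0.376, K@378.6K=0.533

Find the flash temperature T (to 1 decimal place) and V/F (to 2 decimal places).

Adiabatic flash: solve Rachford–Rice at each trial T, then check hF = ψ·hV(T) + (1−ψ)·hL(T).
  T = 336.8 K: K = (1.655, 0.376), RR gives ψ = 0.151, H_out = 4.864 kJ/mol
  T = 378.6 K: K = (2.535, 0.533), RR gives ψ = 0.845, H_out = 31.958 kJ/mol
  T = 357.7 K: K = (2.074, 0.452), RR gives ψ = 0.547, H_out = 20.714 kJ/mol
  T = 347.2 K: K = (1.858, 0.413), RR gives ψ = 0.373, H_out = 13.779 kJ/mol
  T = 342.0 K: K = (1.755, 0.395), RR gives ψ = 0.271, H_out = 9.676 kJ/mol
  T = 339.4 K: K = (1.705, 0.385), RR gives ψ = 0.213, H_out = 7.376 kJ/mol
  T = 340.7 K: K = (1.730, 0.390), RR gives ψ = 0.243, H_out = 8.550 kJ/mol
Linear interpolation between T = 340.7 (H_out = 8.550) and T = 342.0 (H_out = 9.676) on hF = 8.82 gives T ≈ 341.0 K, at which ψ = 0.25.

T = 341.0 K, V/F = 0.25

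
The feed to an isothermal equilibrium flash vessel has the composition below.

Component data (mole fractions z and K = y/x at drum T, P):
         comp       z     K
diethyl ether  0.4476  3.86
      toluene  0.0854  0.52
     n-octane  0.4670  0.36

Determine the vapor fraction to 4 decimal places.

ψ = 0.5315

Rachford–Rice: g(ψ) = Σ zᵢ(Kᵢ−1)/(1+ψ(Kᵢ−1)) = 0.
Feasibility: ΣzᵢKᵢ = 1.9403, Σzᵢ/Kᵢ = 1.5774 — both > 1, two phases present.
Newton–Raphson from ψ = 0.5:
  ψ = 0.5000: g = 0.03334, g' = -1.0678 → ψ = 0.5312
  ψ = 0.5312: g = 0.00027, g' = -1.0514 → ψ = 0.5315
Converged at ψ = 0.5315.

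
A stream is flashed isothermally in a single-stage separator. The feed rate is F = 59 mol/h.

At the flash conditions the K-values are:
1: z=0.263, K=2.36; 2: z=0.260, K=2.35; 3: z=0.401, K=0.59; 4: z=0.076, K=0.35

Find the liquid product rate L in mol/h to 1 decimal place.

L = 12.7 mol/h

Let β = V/F and solve Σ zᵢ(Kᵢ−1)/(1+β(Kᵢ−1)) = 0.
g(0) = ΣzᵢKᵢ − 1 = 0.495 and g(1) = 1 − Σzᵢ/Kᵢ = -0.119, so a root lies in (0, 1).
Newton iteration, β⁰ = 0.37:
  β = 0.370: g = 0.2132, g' = -0.575 → β = 0.741
  β = 0.741: g = 0.0224, g' = -0.498 → β = 0.786
  β = 0.786: g = -0.0002, g' = -0.506 → β = 0.785
Converged at β = 0.785.
Then V = β·F = 0.7852·59 = 46.3 mol/h and L = F − V = 12.7 mol/h.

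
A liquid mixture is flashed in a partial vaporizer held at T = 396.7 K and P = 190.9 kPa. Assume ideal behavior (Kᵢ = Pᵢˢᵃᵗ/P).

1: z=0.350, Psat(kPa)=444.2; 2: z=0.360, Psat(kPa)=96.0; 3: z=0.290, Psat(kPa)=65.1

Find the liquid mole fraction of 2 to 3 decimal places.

Raoult's law: Kᵢ = Pᵢˢᵃᵗ/P = Pᵢˢᵃᵗ/190.9.
  K_1 = 444.2/190.9 = 2.32687, K_2 = 96.0/190.9 = 0.50288, K_3 = 65.1/190.9 = 0.34102
Newton–Raphson from ψ = 0.41:
  ψ = 0.410: g = -0.1859, g' = -0.635 → ψ = 0.117
  ψ = 0.117: g = 0.0046, g' = -0.710 → ψ = 0.124
Converged at ψ = 0.124.
Compositions from xᵢ = zᵢ/(1+ψ(Kᵢ−1)), yᵢ = Kᵢxᵢ:
  1: x = 0.301, y = 0.699
  2: x = 0.384, y = 0.193
  3: x = 0.316, y = 0.108

x_2 = 0.384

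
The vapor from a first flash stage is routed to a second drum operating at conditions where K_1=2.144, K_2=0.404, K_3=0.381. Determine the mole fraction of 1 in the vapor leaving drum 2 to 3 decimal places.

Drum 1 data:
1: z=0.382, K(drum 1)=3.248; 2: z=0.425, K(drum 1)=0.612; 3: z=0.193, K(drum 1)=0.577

y_1 (drum 2) = 0.740

Drum 1:
Material balance + equilibrium reduce to Σ zᵢ(Kᵢ−1)/(1+ψ₁(Kᵢ−1)) = 0.
g(0) = ΣzᵢKᵢ − 1 = 0.612 and g(1) = 1 − Σzᵢ/Kᵢ = -0.147, so a root lies in (0, 1).
Newton iteration, ψ₁⁰ = 0.5:
  ψ₁ = 0.500: g = 0.0962, g' = -0.582 → ψ₁ = 0.665
  ψ₁ = 0.665: g = 0.0082, g' = -0.493 → ψ₁ = 0.682
Converged at ψ₁ = 0.682.
Drum-1 compositions:
  1: x = 0.151, y = 0.490
  2: x = 0.578, y = 0.354
  3: x = 0.271, y = 0.157
Drum-2 feed = drum-1 vapor: z₂ = (0.4898, 0.3537, 0.1565).
Drum 2:
Material balance + equilibrium reduce to Σ zᵢ(Kᵢ−1)/(1+ψ₂(Kᵢ−1)) = 0.
Feasibility: ΣzᵢKᵢ = 1.253, Σzᵢ/Kᵢ = 1.515 — both > 1, two phases present.
Iterate (Newton) starting at ψ₂ = 0.5:
  ψ₂ = 0.500: g = -0.0842, g' = -0.640 → ψ₂ = 0.369
  ψ₂ = 0.369: g = -0.0015, g' = -0.624 → ψ₂ = 0.366
Converged at ψ₂ = 0.366.
  1: x = 0.345, y = 0.740
  2: x = 0.452, y = 0.183
  3: x = 0.202, y = 0.077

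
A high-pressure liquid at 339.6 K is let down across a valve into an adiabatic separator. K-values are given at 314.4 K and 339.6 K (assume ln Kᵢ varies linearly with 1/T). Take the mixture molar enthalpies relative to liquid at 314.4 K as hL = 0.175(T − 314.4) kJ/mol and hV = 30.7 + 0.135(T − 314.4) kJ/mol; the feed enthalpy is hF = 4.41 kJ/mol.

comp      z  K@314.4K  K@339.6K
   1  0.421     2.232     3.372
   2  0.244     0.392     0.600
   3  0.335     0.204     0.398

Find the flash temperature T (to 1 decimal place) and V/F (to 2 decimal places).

T = 315.5 K, V/F = 0.14

Adiabatic flash: solve Rachford–Rice at each trial T, then check hF = ψ·hV(T) + (1−ψ)·hL(T).
  T = 314.4 K: K = (2.232, 0.392, 0.204), RR gives ψ = 0.116, H_out = 3.576 kJ/mol
  T = 339.6 K: K = (3.372, 0.600, 0.398), RR gives ψ = 0.559, H_out = 20.995 kJ/mol
  T = 327.0 K: K = (2.765, 0.489, 0.289), RR gives ψ = 0.339, H_out = 12.445 kJ/mol
  T = 320.7 K: K = (2.490, 0.439, 0.243), RR gives ψ = 0.233, H_out = 8.208 kJ/mol
  T = 317.5 K: K = (2.357, 0.415, 0.223), RR gives ψ = 0.176, H_out = 5.929 kJ/mol
  T = 315.9 K: K = (2.292, 0.403, 0.213), RR gives ψ = 0.146, H_out = 4.736 kJ/mol
Linear interpolation between T = 314.4 (H_out = 3.576) and T = 315.9 (H_out = 4.736) on hF = 4.41 gives T ≈ 315.5 K, at which ψ = 0.14.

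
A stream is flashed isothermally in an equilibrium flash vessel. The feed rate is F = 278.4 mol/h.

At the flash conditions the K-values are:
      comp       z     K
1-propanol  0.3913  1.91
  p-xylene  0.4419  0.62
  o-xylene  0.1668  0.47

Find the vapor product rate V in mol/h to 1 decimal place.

V = 71.7 mol/h

Iterate (Newton) starting at β = 0.5:
  β = 0.5000: g = -0.08286, g' = -0.3370 → β = 0.2542
  β = 0.2542: g = 0.00115, g' = -0.3545 → β = 0.2574
Converged at β = 0.2574.
Then V = β·F = 0.2574·278.4 = 71.7 mol/h and L = F − V = 206.7 mol/h.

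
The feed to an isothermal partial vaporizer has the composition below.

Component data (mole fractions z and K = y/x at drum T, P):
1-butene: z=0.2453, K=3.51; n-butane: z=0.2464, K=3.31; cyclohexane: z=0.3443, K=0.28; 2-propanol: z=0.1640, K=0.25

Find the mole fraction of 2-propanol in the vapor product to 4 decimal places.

Newton iteration, ψ⁰ = 0.5:
  ψ = 0.5000: g = -0.04698, g' = -1.2589 → ψ = 0.4627
  ψ = 0.4627: g = -0.00010, g' = -1.2557 → ψ = 0.4626
Converged at ψ = 0.4626.
Compositions from xᵢ = zᵢ/(1+ψ(Kᵢ−1)), yᵢ = Kᵢxᵢ:
  1-butene: x = 0.1135, y = 0.3984
  n-butane: x = 0.1191, y = 0.3943
  cyclohexane: x = 0.5163, y = 0.1446
  2-propanol: x = 0.2511, y = 0.0628

y_2-propanol = 0.0628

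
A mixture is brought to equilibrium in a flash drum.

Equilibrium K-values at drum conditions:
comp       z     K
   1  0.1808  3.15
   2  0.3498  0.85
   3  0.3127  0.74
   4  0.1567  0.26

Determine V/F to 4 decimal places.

V/F = 0.1927

Rachford–Rice: g(V/F) = Σ zᵢ(Kᵢ−1)/(1+V/F(Kᵢ−1)) = 0.
Check two-phase: ΣzᵢKᵢ = 1.1390 > 1 and Σzᵢ/Kᵢ = 1.4942 > 1, so g(0) = 0.1390 > 0 and g(1) = -0.4942 < 0.
Newton iteration, V/F⁰ = 0.4:
  V/F = 0.4000: g = -0.10228, g' = -0.4499 → V/F = 0.1727
  V/F = 0.1727: g = 0.01154, g' = -0.5887 → V/F = 0.1923
  V/F = 0.1923: g = 0.00022, g' = -0.5668 → V/F = 0.1927
Converged at V/F = 0.1927.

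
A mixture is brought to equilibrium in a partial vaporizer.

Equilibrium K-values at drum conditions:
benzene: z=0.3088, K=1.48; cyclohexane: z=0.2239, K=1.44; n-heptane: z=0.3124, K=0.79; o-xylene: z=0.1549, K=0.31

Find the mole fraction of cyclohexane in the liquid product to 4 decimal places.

Rachford–Rice: g(ψ) = Σ zᵢ(Kᵢ−1)/(1+ψ(Kᵢ−1)) = 0.
Check two-phase: ΣzᵢKᵢ = 1.0743 > 1 and Σzᵢ/Kᵢ = 1.2593 > 1, so g(0) = 0.0743 > 0 and g(1) = -0.2593 < 0.
Newton iteration, ψ⁰ = 0.57:
  ψ = 0.5700: g = -0.05555, g' = -0.2897 → ψ = 0.3783
  ψ = 0.3783: g = -0.00599, g' = -0.2341 → ψ = 0.3527
  ψ = 0.3527: g = -0.00006, g' = -0.2294 → ψ = 0.3524
Converged at ψ = 0.3524.
Compositions from xᵢ = zᵢ/(1+ψ(Kᵢ−1)), yᵢ = Kᵢxᵢ:
  benzene: x = 0.2641, y = 0.3909
  cyclohexane: x = 0.1938, y = 0.2791
  n-heptane: x = 0.3374, y = 0.2665
  o-xylene: x = 0.2047, y = 0.0634

x_cyclohexane = 0.1938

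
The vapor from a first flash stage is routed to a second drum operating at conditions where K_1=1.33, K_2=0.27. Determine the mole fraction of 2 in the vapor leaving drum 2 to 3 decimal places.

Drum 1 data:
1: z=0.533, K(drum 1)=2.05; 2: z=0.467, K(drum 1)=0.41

Drum 1:
Material balance + equilibrium reduce to Σ zᵢ(Kᵢ−1)/(1+ψ₁(Kᵢ−1)) = 0.
Feasibility: ΣzᵢKᵢ = 1.284, Σzᵢ/Kᵢ = 1.399 — both > 1, two phases present.
Iterate (Newton) starting at ψ₁ = 0.5:
  ψ₁ = 0.500: g = -0.0238, g' = -0.580 → ψ₁ = 0.459
Converged at ψ₁ = 0.459.
Drum-1 compositions:
  1: x = 0.360, y = 0.738
  2: x = 0.640, y = 0.263
Drum-2 feed = drum-1 vapor: z₂ = (0.7375, 0.2625).
Drum 2:
Material balance + equilibrium reduce to Σ zᵢ(Kᵢ−1)/(1+ψ₂(Kᵢ−1)) = 0.
Feasibility: ΣzᵢKᵢ = 1.052, Σzᵢ/Kᵢ = 1.527 — both > 1, two phases present.
Binary case is linear: z₁(K₁−1)(1+ψ₂(K₂−1)) + z₂(K₂−1)(1+ψ₂(K₁−1)) = 0
⇒ ψ₂ = [z₁(K₁−1)+z₂(K₂−1)] / [−(K₁−1)(K₂−1)] = 0.0518/0.2409 = 0.215
  1: x = 0.689, y = 0.916
  2: x = 0.311, y = 0.084

y_2 (drum 2) = 0.084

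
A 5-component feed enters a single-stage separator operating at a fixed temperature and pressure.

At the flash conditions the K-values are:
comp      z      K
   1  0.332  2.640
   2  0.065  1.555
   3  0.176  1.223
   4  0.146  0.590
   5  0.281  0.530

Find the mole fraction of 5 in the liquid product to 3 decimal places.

Rachford–Rice: g(ψ) = Σ zᵢ(Kᵢ−1)/(1+ψ(Kᵢ−1)) = 0.
g(0) = ΣzᵢKᵢ − 1 = 0.428 and g(1) = 1 − Σzᵢ/Kᵢ = -0.089, so a root lies in (0, 1).
Newton iteration, ψ⁰ = 0.39:
  ψ = 0.390: g = 0.1649, g' = -0.481 → ψ = 0.733
  ψ = 0.733: g = 0.0196, g' = -0.395 → ψ = 0.782
Converged at ψ = 0.782.
Compositions from xᵢ = zᵢ/(1+ψ(Kᵢ−1)), yᵢ = Kᵢxᵢ:
  1: x = 0.145, y = 0.384
  2: x = 0.045, y = 0.070
  3: x = 0.150, y = 0.183
  4: x = 0.215, y = 0.127
  5: x = 0.444, y = 0.236

x_5 = 0.444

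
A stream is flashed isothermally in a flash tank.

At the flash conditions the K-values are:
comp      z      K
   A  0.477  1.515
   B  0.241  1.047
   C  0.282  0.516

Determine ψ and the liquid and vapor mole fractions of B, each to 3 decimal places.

ψ = 0.631, x_B = 0.234, y_B = 0.245

Material balance + equilibrium reduce to Σ zᵢ(Kᵢ−1)/(1+ψ(Kᵢ−1)) = 0.
Check two-phase: ΣzᵢKᵢ = 1.120 > 1 and Σzᵢ/Kᵢ = 1.092 > 1, so g(0) = 0.120 > 0 and g(1) = -0.092 < 0.
Newton iteration, ψ⁰ = 0.5:
  ψ = 0.500: g = 0.0264, g' = -0.195 → ψ = 0.635
  ψ = 0.635: g = -0.0009, g' = -0.210 → ψ = 0.631
Converged at ψ = 0.631.
Compositions from xᵢ = zᵢ/(1+ψ(Kᵢ−1)), yᵢ = Kᵢxᵢ:
  A: x = 0.360, y = 0.546
  B: x = 0.234, y = 0.245
  C: x = 0.406, y = 0.209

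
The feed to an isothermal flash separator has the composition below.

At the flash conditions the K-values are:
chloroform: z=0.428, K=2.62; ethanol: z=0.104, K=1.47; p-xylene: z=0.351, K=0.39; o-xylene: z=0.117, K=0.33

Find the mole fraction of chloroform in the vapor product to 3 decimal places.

y_chloroform = 0.622

Rachford–Rice: g(β) = Σ zᵢ(Kᵢ−1)/(1+β(Kᵢ−1)) = 0.
Feasibility: ΣzᵢKᵢ = 1.450, Σzᵢ/Kᵢ = 1.489 — both > 1, two phases present.
Iterate (Newton) starting at β = 0.5:
  β = 0.500: g = -0.0033, g' = -0.747 → β = 0.496
Converged at β = 0.496.
Compositions from xᵢ = zᵢ/(1+β(Kᵢ−1)), yᵢ = Kᵢxᵢ:
  chloroform: x = 0.237, y = 0.622
  ethanol: x = 0.084, y = 0.124
  p-xylene: x = 0.503, y = 0.196
  o-xylene: x = 0.175, y = 0.058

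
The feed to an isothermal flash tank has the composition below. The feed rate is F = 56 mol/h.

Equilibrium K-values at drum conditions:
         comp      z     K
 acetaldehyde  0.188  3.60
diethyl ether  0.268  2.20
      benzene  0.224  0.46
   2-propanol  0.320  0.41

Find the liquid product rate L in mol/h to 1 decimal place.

L = 29.5 mol/h

Rachford–Rice: g(β) = Σ zᵢ(Kᵢ−1)/(1+β(Kᵢ−1)) = 0.
g(0) = ΣzᵢKᵢ − 1 = 0.501 and g(1) = 1 − Σzᵢ/Kᵢ = -0.441, so a root lies in (0, 1).
Newton–Raphson from β = 0.5:
  β = 0.500: g = -0.0200, g' = -0.738 → β = 0.473
Converged at β = 0.473.
Then V = β·F = 0.4730·56 = 26.5 mol/h and L = F − V = 29.5 mol/h.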